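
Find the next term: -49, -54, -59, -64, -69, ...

Differences: -54 - -49 = -5
This is an arithmetic sequence with common difference d = -5.
Next term = -69 + -5 = -74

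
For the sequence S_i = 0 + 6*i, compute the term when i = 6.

S_6 = 0 + 6*6 = 0 + 36 = 36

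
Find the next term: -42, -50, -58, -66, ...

Differences: -50 - -42 = -8
This is an arithmetic sequence with common difference d = -8.
Next term = -66 + -8 = -74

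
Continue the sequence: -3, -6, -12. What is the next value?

Ratios: -6 / -3 = 2.0
This is a geometric sequence with common ratio r = 2.
Next term = -12 * 2 = -24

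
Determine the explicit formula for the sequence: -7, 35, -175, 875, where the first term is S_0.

Check ratios: 35 / -7 = -5.0
Common ratio r = -5.
First term a = -7.
Formula: S_i = -7 * (-5)^i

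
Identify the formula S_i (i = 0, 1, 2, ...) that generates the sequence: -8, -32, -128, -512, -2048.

Check ratios: -32 / -8 = 4.0
Common ratio r = 4.
First term a = -8.
Formula: S_i = -8 * 4^i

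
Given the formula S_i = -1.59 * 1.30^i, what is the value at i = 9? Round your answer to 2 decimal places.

S_9 = -1.59 * 1.3^9 ≈ -1.59 * 10.6045 ≈ -16.86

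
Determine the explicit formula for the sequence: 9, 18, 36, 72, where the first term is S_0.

Check ratios: 18 / 9 = 2.0
Common ratio r = 2.
First term a = 9.
Formula: S_i = 9 * 2^i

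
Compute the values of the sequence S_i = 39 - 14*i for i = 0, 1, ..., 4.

This is an arithmetic sequence.
i=0: S_0 = 39 + -14*0 = 39
i=1: S_1 = 39 + -14*1 = 25
i=2: S_2 = 39 + -14*2 = 11
i=3: S_3 = 39 + -14*3 = -3
i=4: S_4 = 39 + -14*4 = -17
The first 5 terms are: [39, 25, 11, -3, -17]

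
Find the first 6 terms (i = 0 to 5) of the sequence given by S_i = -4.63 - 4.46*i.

This is an arithmetic sequence.
i=0: S_0 = -4.63 + -4.46*0 = -4.63
i=1: S_1 = -4.63 + -4.46*1 = -9.09
i=2: S_2 = -4.63 + -4.46*2 = -13.55
i=3: S_3 = -4.63 + -4.46*3 = -18.01
i=4: S_4 = -4.63 + -4.46*4 = -22.47
i=5: S_5 = -4.63 + -4.46*5 = -26.93
The first 6 terms are: [-4.63, -9.09, -13.55, -18.01, -22.47, -26.93]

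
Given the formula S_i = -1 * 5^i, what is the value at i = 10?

S_10 = -1 * 5^10 = -1 * 9765625 = -9765625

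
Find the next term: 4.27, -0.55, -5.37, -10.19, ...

Differences: -0.55 - 4.27 = -4.82
This is an arithmetic sequence with common difference d = -4.82.
Next term = -10.19 + -4.82 = -15.01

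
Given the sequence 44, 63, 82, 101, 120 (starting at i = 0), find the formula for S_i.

Check differences: 63 - 44 = 19
82 - 63 = 19
Common difference d = 19.
First term a = 44.
Formula: S_i = 44 + 19*i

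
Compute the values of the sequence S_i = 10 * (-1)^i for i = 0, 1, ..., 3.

This is a geometric sequence.
i=0: S_0 = 10 * (-1)^0 = 10
i=1: S_1 = 10 * (-1)^1 = -10
i=2: S_2 = 10 * (-1)^2 = 10
i=3: S_3 = 10 * (-1)^3 = -10
The first 4 terms are: [10, -10, 10, -10]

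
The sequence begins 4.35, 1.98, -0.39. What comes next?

Differences: 1.98 - 4.35 = -2.37
This is an arithmetic sequence with common difference d = -2.37.
Next term = -0.39 + -2.37 = -2.76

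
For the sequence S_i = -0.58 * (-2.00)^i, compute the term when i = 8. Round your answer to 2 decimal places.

S_8 = -0.58 * (-2.0)^8 = -0.58 * 256 = -148.48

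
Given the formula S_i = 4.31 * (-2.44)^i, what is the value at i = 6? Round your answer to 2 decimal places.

S_6 = 4.31 * (-2.44)^6 ≈ 4.31 * 211.0275 ≈ 909.53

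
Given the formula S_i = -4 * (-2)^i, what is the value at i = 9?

S_9 = -4 * (-2)^9 = -4 * -512 = 2048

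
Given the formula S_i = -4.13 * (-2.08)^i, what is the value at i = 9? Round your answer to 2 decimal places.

S_9 = -4.13 * (-2.08)^9 ≈ -4.13 * -728.7356 ≈ 3009.68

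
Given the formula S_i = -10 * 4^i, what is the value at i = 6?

S_6 = -10 * 4^6 = -10 * 4096 = -40960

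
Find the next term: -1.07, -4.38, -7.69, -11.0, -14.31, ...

Differences: -4.38 - -1.07 = -3.31
This is an arithmetic sequence with common difference d = -3.31.
Next term = -14.31 + -3.31 = -17.62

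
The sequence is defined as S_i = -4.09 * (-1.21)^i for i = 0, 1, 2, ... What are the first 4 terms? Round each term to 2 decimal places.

This is a geometric sequence.
i=0: S_0 = -4.09 * (-1.21)^0 = -4.09
i=1: S_1 = -4.09 * (-1.21)^1 ≈ 4.95
i=2: S_2 = -4.09 * (-1.21)^2 ≈ -5.99
i=3: S_3 = -4.09 * (-1.21)^3 ≈ 7.25
The first 4 terms are: [-4.09, 4.95, -5.99, 7.25]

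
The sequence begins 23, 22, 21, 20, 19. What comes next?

Differences: 22 - 23 = -1
This is an arithmetic sequence with common difference d = -1.
Next term = 19 + -1 = 18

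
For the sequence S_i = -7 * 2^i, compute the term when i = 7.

S_7 = -7 * 2^7 = -7 * 128 = -896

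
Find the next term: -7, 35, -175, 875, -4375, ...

Ratios: 35 / -7 = -5.0
This is a geometric sequence with common ratio r = -5.
Next term = -4375 * -5 = 21875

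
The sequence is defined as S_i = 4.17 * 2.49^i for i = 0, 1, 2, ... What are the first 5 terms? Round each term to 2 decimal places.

This is a geometric sequence.
i=0: S_0 = 4.17 * 2.49^0 = 4.17
i=1: S_1 = 4.17 * 2.49^1 ≈ 10.38
i=2: S_2 = 4.17 * 2.49^2 ≈ 25.85
i=3: S_3 = 4.17 * 2.49^3 ≈ 64.38
i=4: S_4 = 4.17 * 2.49^4 ≈ 160.3
The first 5 terms are: [4.17, 10.38, 25.85, 64.38, 160.3]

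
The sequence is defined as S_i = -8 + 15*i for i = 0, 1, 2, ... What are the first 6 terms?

This is an arithmetic sequence.
i=0: S_0 = -8 + 15*0 = -8
i=1: S_1 = -8 + 15*1 = 7
i=2: S_2 = -8 + 15*2 = 22
i=3: S_3 = -8 + 15*3 = 37
i=4: S_4 = -8 + 15*4 = 52
i=5: S_5 = -8 + 15*5 = 67
The first 6 terms are: [-8, 7, 22, 37, 52, 67]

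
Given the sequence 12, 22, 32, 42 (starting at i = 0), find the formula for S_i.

Check differences: 22 - 12 = 10
32 - 22 = 10
Common difference d = 10.
First term a = 12.
Formula: S_i = 12 + 10*i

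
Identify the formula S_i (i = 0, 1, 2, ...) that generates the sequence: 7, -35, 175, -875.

Check ratios: -35 / 7 = -5.0
Common ratio r = -5.
First term a = 7.
Formula: S_i = 7 * (-5)^i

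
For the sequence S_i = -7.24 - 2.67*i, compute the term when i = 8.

S_8 = -7.24 + -2.67*8 = -7.24 + -21.36 = -28.6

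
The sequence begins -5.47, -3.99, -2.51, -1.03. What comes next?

Differences: -3.99 - -5.47 = 1.48
This is an arithmetic sequence with common difference d = 1.48.
Next term = -1.03 + 1.48 = 0.45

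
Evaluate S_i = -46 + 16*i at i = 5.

S_5 = -46 + 16*5 = -46 + 80 = 34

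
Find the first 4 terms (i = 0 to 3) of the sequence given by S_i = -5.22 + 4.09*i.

This is an arithmetic sequence.
i=0: S_0 = -5.22 + 4.09*0 = -5.22
i=1: S_1 = -5.22 + 4.09*1 = -1.13
i=2: S_2 = -5.22 + 4.09*2 = 2.96
i=3: S_3 = -5.22 + 4.09*3 = 7.05
The first 4 terms are: [-5.22, -1.13, 2.96, 7.05]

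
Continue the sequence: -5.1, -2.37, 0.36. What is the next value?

Differences: -2.37 - -5.1 = 2.73
This is an arithmetic sequence with common difference d = 2.73.
Next term = 0.36 + 2.73 = 3.09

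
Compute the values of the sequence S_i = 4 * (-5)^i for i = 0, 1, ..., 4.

This is a geometric sequence.
i=0: S_0 = 4 * (-5)^0 = 4
i=1: S_1 = 4 * (-5)^1 = -20
i=2: S_2 = 4 * (-5)^2 = 100
i=3: S_3 = 4 * (-5)^3 = -500
i=4: S_4 = 4 * (-5)^4 = 2500
The first 5 terms are: [4, -20, 100, -500, 2500]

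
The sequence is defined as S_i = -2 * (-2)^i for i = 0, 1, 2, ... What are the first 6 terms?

This is a geometric sequence.
i=0: S_0 = -2 * (-2)^0 = -2
i=1: S_1 = -2 * (-2)^1 = 4
i=2: S_2 = -2 * (-2)^2 = -8
i=3: S_3 = -2 * (-2)^3 = 16
i=4: S_4 = -2 * (-2)^4 = -32
i=5: S_5 = -2 * (-2)^5 = 64
The first 6 terms are: [-2, 4, -8, 16, -32, 64]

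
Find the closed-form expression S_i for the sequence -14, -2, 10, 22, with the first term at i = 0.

Check differences: -2 - -14 = 12
10 - -2 = 12
Common difference d = 12.
First term a = -14.
Formula: S_i = -14 + 12*i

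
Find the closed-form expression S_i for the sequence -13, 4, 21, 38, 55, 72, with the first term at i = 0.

Check differences: 4 - -13 = 17
21 - 4 = 17
Common difference d = 17.
First term a = -13.
Formula: S_i = -13 + 17*i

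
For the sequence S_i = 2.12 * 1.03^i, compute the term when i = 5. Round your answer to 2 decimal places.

S_5 = 2.12 * 1.03^5 ≈ 2.12 * 1.1593 ≈ 2.46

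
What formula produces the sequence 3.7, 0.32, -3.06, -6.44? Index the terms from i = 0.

Check differences: 0.32 - 3.7 = -3.38
-3.06 - 0.32 = -3.38
Common difference d = -3.38.
First term a = 3.7.
Formula: S_i = 3.70 - 3.38*i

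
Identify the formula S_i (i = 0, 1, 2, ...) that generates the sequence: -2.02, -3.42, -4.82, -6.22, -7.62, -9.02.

Check differences: -3.42 - -2.02 = -1.4
-4.82 - -3.42 = -1.4
Common difference d = -1.4.
First term a = -2.02.
Formula: S_i = -2.02 - 1.40*i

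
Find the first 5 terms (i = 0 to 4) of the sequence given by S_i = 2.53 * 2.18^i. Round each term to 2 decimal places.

This is a geometric sequence.
i=0: S_0 = 2.53 * 2.18^0 = 2.53
i=1: S_1 = 2.53 * 2.18^1 ≈ 5.52
i=2: S_2 = 2.53 * 2.18^2 ≈ 12.02
i=3: S_3 = 2.53 * 2.18^3 ≈ 26.21
i=4: S_4 = 2.53 * 2.18^4 ≈ 57.14
The first 5 terms are: [2.53, 5.52, 12.02, 26.21, 57.14]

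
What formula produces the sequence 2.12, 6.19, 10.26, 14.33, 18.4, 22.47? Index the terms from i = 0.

Check differences: 6.19 - 2.12 = 4.07
10.26 - 6.19 = 4.07
Common difference d = 4.07.
First term a = 2.12.
Formula: S_i = 2.12 + 4.07*i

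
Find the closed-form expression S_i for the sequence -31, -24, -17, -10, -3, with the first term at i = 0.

Check differences: -24 - -31 = 7
-17 - -24 = 7
Common difference d = 7.
First term a = -31.
Formula: S_i = -31 + 7*i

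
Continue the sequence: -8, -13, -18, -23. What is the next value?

Differences: -13 - -8 = -5
This is an arithmetic sequence with common difference d = -5.
Next term = -23 + -5 = -28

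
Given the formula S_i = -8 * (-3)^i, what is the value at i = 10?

S_10 = -8 * (-3)^10 = -8 * 59049 = -472392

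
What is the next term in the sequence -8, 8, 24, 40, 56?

Differences: 8 - -8 = 16
This is an arithmetic sequence with common difference d = 16.
Next term = 56 + 16 = 72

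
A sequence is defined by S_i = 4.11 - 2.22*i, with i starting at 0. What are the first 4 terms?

This is an arithmetic sequence.
i=0: S_0 = 4.11 + -2.22*0 = 4.11
i=1: S_1 = 4.11 + -2.22*1 = 1.89
i=2: S_2 = 4.11 + -2.22*2 = -0.33
i=3: S_3 = 4.11 + -2.22*3 = -2.55
The first 4 terms are: [4.11, 1.89, -0.33, -2.55]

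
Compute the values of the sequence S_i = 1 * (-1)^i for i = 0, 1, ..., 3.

This is a geometric sequence.
i=0: S_0 = 1 * (-1)^0 = 1
i=1: S_1 = 1 * (-1)^1 = -1
i=2: S_2 = 1 * (-1)^2 = 1
i=3: S_3 = 1 * (-1)^3 = -1
The first 4 terms are: [1, -1, 1, -1]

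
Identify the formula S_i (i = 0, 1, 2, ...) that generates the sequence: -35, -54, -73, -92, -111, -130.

Check differences: -54 - -35 = -19
-73 - -54 = -19
Common difference d = -19.
First term a = -35.
Formula: S_i = -35 - 19*i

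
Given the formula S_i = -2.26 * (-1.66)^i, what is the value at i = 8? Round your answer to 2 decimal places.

S_8 = -2.26 * (-1.66)^8 ≈ -2.26 * 57.6587 ≈ -130.31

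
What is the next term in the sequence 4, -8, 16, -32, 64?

Ratios: -8 / 4 = -2.0
This is a geometric sequence with common ratio r = -2.
Next term = 64 * -2 = -128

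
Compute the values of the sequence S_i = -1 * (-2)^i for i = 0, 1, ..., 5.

This is a geometric sequence.
i=0: S_0 = -1 * (-2)^0 = -1
i=1: S_1 = -1 * (-2)^1 = 2
i=2: S_2 = -1 * (-2)^2 = -4
i=3: S_3 = -1 * (-2)^3 = 8
i=4: S_4 = -1 * (-2)^4 = -16
i=5: S_5 = -1 * (-2)^5 = 32
The first 6 terms are: [-1, 2, -4, 8, -16, 32]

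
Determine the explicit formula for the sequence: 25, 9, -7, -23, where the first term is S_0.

Check differences: 9 - 25 = -16
-7 - 9 = -16
Common difference d = -16.
First term a = 25.
Formula: S_i = 25 - 16*i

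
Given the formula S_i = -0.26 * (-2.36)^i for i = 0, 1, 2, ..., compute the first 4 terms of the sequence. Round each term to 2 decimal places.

This is a geometric sequence.
i=0: S_0 = -0.26 * (-2.36)^0 = -0.26
i=1: S_1 = -0.26 * (-2.36)^1 ≈ 0.61
i=2: S_2 = -0.26 * (-2.36)^2 ≈ -1.45
i=3: S_3 = -0.26 * (-2.36)^3 ≈ 3.42
The first 4 terms are: [-0.26, 0.61, -1.45, 3.42]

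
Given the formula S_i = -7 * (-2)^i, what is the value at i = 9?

S_9 = -7 * (-2)^9 = -7 * -512 = 3584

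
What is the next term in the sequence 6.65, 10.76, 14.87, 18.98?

Differences: 10.76 - 6.65 = 4.11
This is an arithmetic sequence with common difference d = 4.11.
Next term = 18.98 + 4.11 = 23.09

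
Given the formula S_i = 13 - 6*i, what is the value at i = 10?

S_10 = 13 + -6*10 = 13 + -60 = -47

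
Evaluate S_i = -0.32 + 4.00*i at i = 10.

S_10 = -0.32 + 4.0*10 = -0.32 + 40.0 = 39.68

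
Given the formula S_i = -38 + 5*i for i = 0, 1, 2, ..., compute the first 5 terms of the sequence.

This is an arithmetic sequence.
i=0: S_0 = -38 + 5*0 = -38
i=1: S_1 = -38 + 5*1 = -33
i=2: S_2 = -38 + 5*2 = -28
i=3: S_3 = -38 + 5*3 = -23
i=4: S_4 = -38 + 5*4 = -18
The first 5 terms are: [-38, -33, -28, -23, -18]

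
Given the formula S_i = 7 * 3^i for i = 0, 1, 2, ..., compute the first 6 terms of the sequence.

This is a geometric sequence.
i=0: S_0 = 7 * 3^0 = 7
i=1: S_1 = 7 * 3^1 = 21
i=2: S_2 = 7 * 3^2 = 63
i=3: S_3 = 7 * 3^3 = 189
i=4: S_4 = 7 * 3^4 = 567
i=5: S_5 = 7 * 3^5 = 1701
The first 6 terms are: [7, 21, 63, 189, 567, 1701]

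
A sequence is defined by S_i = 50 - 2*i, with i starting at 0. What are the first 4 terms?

This is an arithmetic sequence.
i=0: S_0 = 50 + -2*0 = 50
i=1: S_1 = 50 + -2*1 = 48
i=2: S_2 = 50 + -2*2 = 46
i=3: S_3 = 50 + -2*3 = 44
The first 4 terms are: [50, 48, 46, 44]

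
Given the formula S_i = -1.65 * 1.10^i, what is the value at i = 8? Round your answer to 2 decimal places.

S_8 = -1.65 * 1.1^8 ≈ -1.65 * 2.1436 ≈ -3.54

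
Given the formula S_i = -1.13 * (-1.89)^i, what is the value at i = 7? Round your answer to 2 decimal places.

S_7 = -1.13 * (-1.89)^7 ≈ -1.13 * -86.1455 ≈ 97.34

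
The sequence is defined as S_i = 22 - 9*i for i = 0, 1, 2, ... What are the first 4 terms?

This is an arithmetic sequence.
i=0: S_0 = 22 + -9*0 = 22
i=1: S_1 = 22 + -9*1 = 13
i=2: S_2 = 22 + -9*2 = 4
i=3: S_3 = 22 + -9*3 = -5
The first 4 terms are: [22, 13, 4, -5]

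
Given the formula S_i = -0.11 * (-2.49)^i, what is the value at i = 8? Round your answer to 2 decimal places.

S_8 = -0.11 * (-2.49)^8 ≈ -0.11 * 1477.7289 ≈ -162.55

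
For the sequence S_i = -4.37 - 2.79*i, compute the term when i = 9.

S_9 = -4.37 + -2.79*9 = -4.37 + -25.11 = -29.48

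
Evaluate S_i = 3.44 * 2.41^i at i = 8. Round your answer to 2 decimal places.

S_8 = 3.44 * 2.41^8 ≈ 3.44 * 1137.9845 ≈ 3914.67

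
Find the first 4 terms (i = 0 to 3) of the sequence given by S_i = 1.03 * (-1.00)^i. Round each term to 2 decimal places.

This is a geometric sequence.
i=0: S_0 = 1.03 * (-1.0)^0 = 1.03
i=1: S_1 = 1.03 * (-1.0)^1 = -1.03
i=2: S_2 = 1.03 * (-1.0)^2 = 1.03
i=3: S_3 = 1.03 * (-1.0)^3 = -1.03
The first 4 terms are: [1.03, -1.03, 1.03, -1.03]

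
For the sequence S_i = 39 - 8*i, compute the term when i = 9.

S_9 = 39 + -8*9 = 39 + -72 = -33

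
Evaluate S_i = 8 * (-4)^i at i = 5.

S_5 = 8 * (-4)^5 = 8 * -1024 = -8192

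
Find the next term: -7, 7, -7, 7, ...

Ratios: 7 / -7 = -1.0
This is a geometric sequence with common ratio r = -1.
Next term = 7 * -1 = -7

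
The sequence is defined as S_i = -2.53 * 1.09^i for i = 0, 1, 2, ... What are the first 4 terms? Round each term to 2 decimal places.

This is a geometric sequence.
i=0: S_0 = -2.53 * 1.09^0 = -2.53
i=1: S_1 = -2.53 * 1.09^1 ≈ -2.76
i=2: S_2 = -2.53 * 1.09^2 ≈ -3.01
i=3: S_3 = -2.53 * 1.09^3 ≈ -3.28
The first 4 terms are: [-2.53, -2.76, -3.01, -3.28]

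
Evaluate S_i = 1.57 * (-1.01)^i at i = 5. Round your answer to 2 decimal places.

S_5 = 1.57 * (-1.01)^5 ≈ 1.57 * -1.051 ≈ -1.65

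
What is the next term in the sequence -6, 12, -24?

Ratios: 12 / -6 = -2.0
This is a geometric sequence with common ratio r = -2.
Next term = -24 * -2 = 48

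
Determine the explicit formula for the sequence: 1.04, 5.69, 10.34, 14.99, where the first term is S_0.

Check differences: 5.69 - 1.04 = 4.65
10.34 - 5.69 = 4.65
Common difference d = 4.65.
First term a = 1.04.
Formula: S_i = 1.04 + 4.65*i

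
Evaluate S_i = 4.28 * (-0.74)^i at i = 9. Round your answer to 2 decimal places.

S_9 = 4.28 * (-0.74)^9 ≈ 4.28 * -0.0665 ≈ -0.28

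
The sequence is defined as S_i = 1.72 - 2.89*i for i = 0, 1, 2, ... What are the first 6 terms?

This is an arithmetic sequence.
i=0: S_0 = 1.72 + -2.89*0 = 1.72
i=1: S_1 = 1.72 + -2.89*1 = -1.17
i=2: S_2 = 1.72 + -2.89*2 = -4.06
i=3: S_3 = 1.72 + -2.89*3 = -6.95
i=4: S_4 = 1.72 + -2.89*4 = -9.84
i=5: S_5 = 1.72 + -2.89*5 = -12.73
The first 6 terms are: [1.72, -1.17, -4.06, -6.95, -9.84, -12.73]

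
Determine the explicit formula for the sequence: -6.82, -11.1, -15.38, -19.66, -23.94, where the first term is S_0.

Check differences: -11.1 - -6.82 = -4.28
-15.38 - -11.1 = -4.28
Common difference d = -4.28.
First term a = -6.82.
Formula: S_i = -6.82 - 4.28*i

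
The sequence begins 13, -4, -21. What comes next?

Differences: -4 - 13 = -17
This is an arithmetic sequence with common difference d = -17.
Next term = -21 + -17 = -38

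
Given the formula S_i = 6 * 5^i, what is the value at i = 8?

S_8 = 6 * 5^8 = 6 * 390625 = 2343750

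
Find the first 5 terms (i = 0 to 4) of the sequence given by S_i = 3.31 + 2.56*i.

This is an arithmetic sequence.
i=0: S_0 = 3.31 + 2.56*0 = 3.31
i=1: S_1 = 3.31 + 2.56*1 = 5.87
i=2: S_2 = 3.31 + 2.56*2 = 8.43
i=3: S_3 = 3.31 + 2.56*3 = 10.99
i=4: S_4 = 3.31 + 2.56*4 = 13.55
The first 5 terms are: [3.31, 5.87, 8.43, 10.99, 13.55]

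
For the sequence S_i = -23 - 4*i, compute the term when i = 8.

S_8 = -23 + -4*8 = -23 + -32 = -55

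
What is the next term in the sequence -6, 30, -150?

Ratios: 30 / -6 = -5.0
This is a geometric sequence with common ratio r = -5.
Next term = -150 * -5 = 750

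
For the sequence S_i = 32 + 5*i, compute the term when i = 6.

S_6 = 32 + 5*6 = 32 + 30 = 62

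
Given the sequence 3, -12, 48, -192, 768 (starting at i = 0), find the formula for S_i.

Check ratios: -12 / 3 = -4.0
Common ratio r = -4.
First term a = 3.
Formula: S_i = 3 * (-4)^i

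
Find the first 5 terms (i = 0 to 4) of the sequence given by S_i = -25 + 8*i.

This is an arithmetic sequence.
i=0: S_0 = -25 + 8*0 = -25
i=1: S_1 = -25 + 8*1 = -17
i=2: S_2 = -25 + 8*2 = -9
i=3: S_3 = -25 + 8*3 = -1
i=4: S_4 = -25 + 8*4 = 7
The first 5 terms are: [-25, -17, -9, -1, 7]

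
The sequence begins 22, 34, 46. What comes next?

Differences: 34 - 22 = 12
This is an arithmetic sequence with common difference d = 12.
Next term = 46 + 12 = 58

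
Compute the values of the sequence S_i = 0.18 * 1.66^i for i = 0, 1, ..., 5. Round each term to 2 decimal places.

This is a geometric sequence.
i=0: S_0 = 0.18 * 1.66^0 = 0.18
i=1: S_1 = 0.18 * 1.66^1 ≈ 0.3
i=2: S_2 = 0.18 * 1.66^2 ≈ 0.5
i=3: S_3 = 0.18 * 1.66^3 ≈ 0.82
i=4: S_4 = 0.18 * 1.66^4 ≈ 1.37
i=5: S_5 = 0.18 * 1.66^5 ≈ 2.27
The first 6 terms are: [0.18, 0.3, 0.5, 0.82, 1.37, 2.27]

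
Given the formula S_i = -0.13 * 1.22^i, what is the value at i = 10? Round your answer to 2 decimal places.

S_10 = -0.13 * 1.22^10 ≈ -0.13 * 7.3046 ≈ -0.95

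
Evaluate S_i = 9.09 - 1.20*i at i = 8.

S_8 = 9.09 + -1.2*8 = 9.09 + -9.6 = -0.51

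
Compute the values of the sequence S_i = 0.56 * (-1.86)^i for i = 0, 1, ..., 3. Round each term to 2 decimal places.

This is a geometric sequence.
i=0: S_0 = 0.56 * (-1.86)^0 = 0.56
i=1: S_1 = 0.56 * (-1.86)^1 ≈ -1.04
i=2: S_2 = 0.56 * (-1.86)^2 ≈ 1.94
i=3: S_3 = 0.56 * (-1.86)^3 ≈ -3.6
The first 4 terms are: [0.56, -1.04, 1.94, -3.6]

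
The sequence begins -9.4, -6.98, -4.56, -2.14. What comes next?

Differences: -6.98 - -9.4 = 2.42
This is an arithmetic sequence with common difference d = 2.42.
Next term = -2.14 + 2.42 = 0.28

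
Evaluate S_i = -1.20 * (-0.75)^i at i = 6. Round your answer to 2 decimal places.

S_6 = -1.2 * (-0.75)^6 ≈ -1.2 * 0.178 ≈ -0.21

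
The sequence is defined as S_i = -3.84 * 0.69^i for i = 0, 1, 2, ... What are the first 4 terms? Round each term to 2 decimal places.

This is a geometric sequence.
i=0: S_0 = -3.84 * 0.69^0 = -3.84
i=1: S_1 = -3.84 * 0.69^1 ≈ -2.65
i=2: S_2 = -3.84 * 0.69^2 ≈ -1.83
i=3: S_3 = -3.84 * 0.69^3 ≈ -1.26
The first 4 terms are: [-3.84, -2.65, -1.83, -1.26]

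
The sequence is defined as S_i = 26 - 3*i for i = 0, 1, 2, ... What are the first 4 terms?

This is an arithmetic sequence.
i=0: S_0 = 26 + -3*0 = 26
i=1: S_1 = 26 + -3*1 = 23
i=2: S_2 = 26 + -3*2 = 20
i=3: S_3 = 26 + -3*3 = 17
The first 4 terms are: [26, 23, 20, 17]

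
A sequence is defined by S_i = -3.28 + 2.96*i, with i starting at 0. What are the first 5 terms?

This is an arithmetic sequence.
i=0: S_0 = -3.28 + 2.96*0 = -3.28
i=1: S_1 = -3.28 + 2.96*1 = -0.32
i=2: S_2 = -3.28 + 2.96*2 = 2.64
i=3: S_3 = -3.28 + 2.96*3 = 5.6
i=4: S_4 = -3.28 + 2.96*4 = 8.56
The first 5 terms are: [-3.28, -0.32, 2.64, 5.6, 8.56]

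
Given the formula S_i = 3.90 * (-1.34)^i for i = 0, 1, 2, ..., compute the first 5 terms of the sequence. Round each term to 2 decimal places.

This is a geometric sequence.
i=0: S_0 = 3.9 * (-1.34)^0 = 3.9
i=1: S_1 = 3.9 * (-1.34)^1 ≈ -5.23
i=2: S_2 = 3.9 * (-1.34)^2 ≈ 7.0
i=3: S_3 = 3.9 * (-1.34)^3 ≈ -9.38
i=4: S_4 = 3.9 * (-1.34)^4 ≈ 12.57
The first 5 terms are: [3.9, -5.23, 7.0, -9.38, 12.57]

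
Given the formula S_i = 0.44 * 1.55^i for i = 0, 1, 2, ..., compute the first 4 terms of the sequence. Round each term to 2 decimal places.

This is a geometric sequence.
i=0: S_0 = 0.44 * 1.55^0 = 0.44
i=1: S_1 = 0.44 * 1.55^1 ≈ 0.68
i=2: S_2 = 0.44 * 1.55^2 ≈ 1.06
i=3: S_3 = 0.44 * 1.55^3 ≈ 1.64
The first 4 terms are: [0.44, 0.68, 1.06, 1.64]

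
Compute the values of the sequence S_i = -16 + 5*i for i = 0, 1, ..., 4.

This is an arithmetic sequence.
i=0: S_0 = -16 + 5*0 = -16
i=1: S_1 = -16 + 5*1 = -11
i=2: S_2 = -16 + 5*2 = -6
i=3: S_3 = -16 + 5*3 = -1
i=4: S_4 = -16 + 5*4 = 4
The first 5 terms are: [-16, -11, -6, -1, 4]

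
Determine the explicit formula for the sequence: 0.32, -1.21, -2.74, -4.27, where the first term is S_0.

Check differences: -1.21 - 0.32 = -1.53
-2.74 - -1.21 = -1.53
Common difference d = -1.53.
First term a = 0.32.
Formula: S_i = 0.32 - 1.53*i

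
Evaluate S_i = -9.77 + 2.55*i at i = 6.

S_6 = -9.77 + 2.55*6 = -9.77 + 15.3 = 5.53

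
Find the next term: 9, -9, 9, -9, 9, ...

Ratios: -9 / 9 = -1.0
This is a geometric sequence with common ratio r = -1.
Next term = 9 * -1 = -9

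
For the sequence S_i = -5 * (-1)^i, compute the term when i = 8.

S_8 = -5 * (-1)^8 = -5 * 1 = -5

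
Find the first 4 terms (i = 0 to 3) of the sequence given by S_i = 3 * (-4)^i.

This is a geometric sequence.
i=0: S_0 = 3 * (-4)^0 = 3
i=1: S_1 = 3 * (-4)^1 = -12
i=2: S_2 = 3 * (-4)^2 = 48
i=3: S_3 = 3 * (-4)^3 = -192
The first 4 terms are: [3, -12, 48, -192]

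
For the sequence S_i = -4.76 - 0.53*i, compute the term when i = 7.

S_7 = -4.76 + -0.53*7 = -4.76 + -3.71 = -8.47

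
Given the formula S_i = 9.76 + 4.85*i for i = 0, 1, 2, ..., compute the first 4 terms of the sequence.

This is an arithmetic sequence.
i=0: S_0 = 9.76 + 4.85*0 = 9.76
i=1: S_1 = 9.76 + 4.85*1 = 14.61
i=2: S_2 = 9.76 + 4.85*2 = 19.46
i=3: S_3 = 9.76 + 4.85*3 = 24.31
The first 4 terms are: [9.76, 14.61, 19.46, 24.31]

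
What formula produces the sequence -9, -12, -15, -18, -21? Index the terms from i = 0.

Check differences: -12 - -9 = -3
-15 - -12 = -3
Common difference d = -3.
First term a = -9.
Formula: S_i = -9 - 3*i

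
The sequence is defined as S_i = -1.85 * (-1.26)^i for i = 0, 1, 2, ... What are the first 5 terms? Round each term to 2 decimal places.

This is a geometric sequence.
i=0: S_0 = -1.85 * (-1.26)^0 = -1.85
i=1: S_1 = -1.85 * (-1.26)^1 ≈ 2.33
i=2: S_2 = -1.85 * (-1.26)^2 ≈ -2.94
i=3: S_3 = -1.85 * (-1.26)^3 ≈ 3.7
i=4: S_4 = -1.85 * (-1.26)^4 ≈ -4.66
The first 5 terms are: [-1.85, 2.33, -2.94, 3.7, -4.66]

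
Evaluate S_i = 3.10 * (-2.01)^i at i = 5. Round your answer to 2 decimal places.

S_5 = 3.1 * (-2.01)^5 ≈ 3.1 * -32.808 ≈ -101.7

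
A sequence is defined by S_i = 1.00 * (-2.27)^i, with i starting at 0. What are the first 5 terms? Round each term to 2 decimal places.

This is a geometric sequence.
i=0: S_0 = 1.0 * (-2.27)^0 = 1.0
i=1: S_1 = 1.0 * (-2.27)^1 = -2.27
i=2: S_2 = 1.0 * (-2.27)^2 ≈ 5.15
i=3: S_3 = 1.0 * (-2.27)^3 ≈ -11.7
i=4: S_4 = 1.0 * (-2.27)^4 ≈ 26.55
The first 5 terms are: [1.0, -2.27, 5.15, -11.7, 26.55]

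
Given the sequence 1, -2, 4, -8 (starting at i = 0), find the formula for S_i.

Check ratios: -2 / 1 = -2.0
Common ratio r = -2.
First term a = 1.
Formula: S_i = 1 * (-2)^i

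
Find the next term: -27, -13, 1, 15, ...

Differences: -13 - -27 = 14
This is an arithmetic sequence with common difference d = 14.
Next term = 15 + 14 = 29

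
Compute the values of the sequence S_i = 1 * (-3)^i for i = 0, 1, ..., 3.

This is a geometric sequence.
i=0: S_0 = 1 * (-3)^0 = 1
i=1: S_1 = 1 * (-3)^1 = -3
i=2: S_2 = 1 * (-3)^2 = 9
i=3: S_3 = 1 * (-3)^3 = -27
The first 4 terms are: [1, -3, 9, -27]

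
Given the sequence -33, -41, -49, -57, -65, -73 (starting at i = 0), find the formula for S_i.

Check differences: -41 - -33 = -8
-49 - -41 = -8
Common difference d = -8.
First term a = -33.
Formula: S_i = -33 - 8*i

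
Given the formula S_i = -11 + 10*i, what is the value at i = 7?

S_7 = -11 + 10*7 = -11 + 70 = 59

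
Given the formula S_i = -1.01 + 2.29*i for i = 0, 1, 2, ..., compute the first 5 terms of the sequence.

This is an arithmetic sequence.
i=0: S_0 = -1.01 + 2.29*0 = -1.01
i=1: S_1 = -1.01 + 2.29*1 = 1.28
i=2: S_2 = -1.01 + 2.29*2 = 3.57
i=3: S_3 = -1.01 + 2.29*3 = 5.86
i=4: S_4 = -1.01 + 2.29*4 = 8.15
The first 5 terms are: [-1.01, 1.28, 3.57, 5.86, 8.15]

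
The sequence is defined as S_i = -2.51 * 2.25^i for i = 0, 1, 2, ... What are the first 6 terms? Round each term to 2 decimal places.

This is a geometric sequence.
i=0: S_0 = -2.51 * 2.25^0 = -2.51
i=1: S_1 = -2.51 * 2.25^1 ≈ -5.65
i=2: S_2 = -2.51 * 2.25^2 ≈ -12.71
i=3: S_3 = -2.51 * 2.25^3 ≈ -28.59
i=4: S_4 = -2.51 * 2.25^4 ≈ -64.33
i=5: S_5 = -2.51 * 2.25^5 ≈ -144.74
The first 6 terms are: [-2.51, -5.65, -12.71, -28.59, -64.33, -144.74]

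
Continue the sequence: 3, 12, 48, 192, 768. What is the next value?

Ratios: 12 / 3 = 4.0
This is a geometric sequence with common ratio r = 4.
Next term = 768 * 4 = 3072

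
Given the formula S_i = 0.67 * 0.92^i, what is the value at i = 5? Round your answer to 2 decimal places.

S_5 = 0.67 * 0.92^5 ≈ 0.67 * 0.6591 ≈ 0.44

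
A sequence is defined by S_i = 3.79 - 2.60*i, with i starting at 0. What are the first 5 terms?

This is an arithmetic sequence.
i=0: S_0 = 3.79 + -2.6*0 = 3.79
i=1: S_1 = 3.79 + -2.6*1 = 1.19
i=2: S_2 = 3.79 + -2.6*2 = -1.41
i=3: S_3 = 3.79 + -2.6*3 = -4.01
i=4: S_4 = 3.79 + -2.6*4 = -6.61
The first 5 terms are: [3.79, 1.19, -1.41, -4.01, -6.61]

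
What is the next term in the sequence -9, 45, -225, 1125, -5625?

Ratios: 45 / -9 = -5.0
This is a geometric sequence with common ratio r = -5.
Next term = -5625 * -5 = 28125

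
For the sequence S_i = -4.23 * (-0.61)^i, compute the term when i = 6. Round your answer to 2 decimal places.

S_6 = -4.23 * (-0.61)^6 ≈ -4.23 * 0.0515 ≈ -0.22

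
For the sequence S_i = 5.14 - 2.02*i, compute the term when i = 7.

S_7 = 5.14 + -2.02*7 = 5.14 + -14.14 = -9.0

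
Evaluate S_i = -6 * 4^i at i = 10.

S_10 = -6 * 4^10 = -6 * 1048576 = -6291456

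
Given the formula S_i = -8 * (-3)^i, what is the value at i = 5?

S_5 = -8 * (-3)^5 = -8 * -243 = 1944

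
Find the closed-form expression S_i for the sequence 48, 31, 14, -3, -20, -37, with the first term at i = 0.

Check differences: 31 - 48 = -17
14 - 31 = -17
Common difference d = -17.
First term a = 48.
Formula: S_i = 48 - 17*i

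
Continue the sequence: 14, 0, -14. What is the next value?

Differences: 0 - 14 = -14
This is an arithmetic sequence with common difference d = -14.
Next term = -14 + -14 = -28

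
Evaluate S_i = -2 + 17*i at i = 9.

S_9 = -2 + 17*9 = -2 + 153 = 151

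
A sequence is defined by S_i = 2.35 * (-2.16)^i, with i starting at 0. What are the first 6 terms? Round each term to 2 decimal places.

This is a geometric sequence.
i=0: S_0 = 2.35 * (-2.16)^0 = 2.35
i=1: S_1 = 2.35 * (-2.16)^1 ≈ -5.08
i=2: S_2 = 2.35 * (-2.16)^2 ≈ 10.96
i=3: S_3 = 2.35 * (-2.16)^3 ≈ -23.68
i=4: S_4 = 2.35 * (-2.16)^4 ≈ 51.15
i=5: S_5 = 2.35 * (-2.16)^5 ≈ -110.49
The first 6 terms are: [2.35, -5.08, 10.96, -23.68, 51.15, -110.49]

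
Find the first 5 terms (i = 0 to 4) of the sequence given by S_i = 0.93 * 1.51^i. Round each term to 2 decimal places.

This is a geometric sequence.
i=0: S_0 = 0.93 * 1.51^0 = 0.93
i=1: S_1 = 0.93 * 1.51^1 ≈ 1.4
i=2: S_2 = 0.93 * 1.51^2 ≈ 2.12
i=3: S_3 = 0.93 * 1.51^3 ≈ 3.2
i=4: S_4 = 0.93 * 1.51^4 ≈ 4.83
The first 5 terms are: [0.93, 1.4, 2.12, 3.2, 4.83]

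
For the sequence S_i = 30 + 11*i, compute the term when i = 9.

S_9 = 30 + 11*9 = 30 + 99 = 129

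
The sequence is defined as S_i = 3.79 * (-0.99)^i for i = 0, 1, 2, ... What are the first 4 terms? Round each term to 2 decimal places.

This is a geometric sequence.
i=0: S_0 = 3.79 * (-0.99)^0 = 3.79
i=1: S_1 = 3.79 * (-0.99)^1 ≈ -3.75
i=2: S_2 = 3.79 * (-0.99)^2 ≈ 3.71
i=3: S_3 = 3.79 * (-0.99)^3 ≈ -3.68
The first 4 terms are: [3.79, -3.75, 3.71, -3.68]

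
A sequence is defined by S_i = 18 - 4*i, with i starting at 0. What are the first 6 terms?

This is an arithmetic sequence.
i=0: S_0 = 18 + -4*0 = 18
i=1: S_1 = 18 + -4*1 = 14
i=2: S_2 = 18 + -4*2 = 10
i=3: S_3 = 18 + -4*3 = 6
i=4: S_4 = 18 + -4*4 = 2
i=5: S_5 = 18 + -4*5 = -2
The first 6 terms are: [18, 14, 10, 6, 2, -2]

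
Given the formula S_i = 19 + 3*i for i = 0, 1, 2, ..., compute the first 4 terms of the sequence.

This is an arithmetic sequence.
i=0: S_0 = 19 + 3*0 = 19
i=1: S_1 = 19 + 3*1 = 22
i=2: S_2 = 19 + 3*2 = 25
i=3: S_3 = 19 + 3*3 = 28
The first 4 terms are: [19, 22, 25, 28]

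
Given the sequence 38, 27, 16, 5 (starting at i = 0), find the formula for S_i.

Check differences: 27 - 38 = -11
16 - 27 = -11
Common difference d = -11.
First term a = 38.
Formula: S_i = 38 - 11*i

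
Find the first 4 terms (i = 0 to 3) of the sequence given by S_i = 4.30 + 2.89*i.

This is an arithmetic sequence.
i=0: S_0 = 4.3 + 2.89*0 = 4.3
i=1: S_1 = 4.3 + 2.89*1 = 7.19
i=2: S_2 = 4.3 + 2.89*2 = 10.08
i=3: S_3 = 4.3 + 2.89*3 = 12.97
The first 4 terms are: [4.3, 7.19, 10.08, 12.97]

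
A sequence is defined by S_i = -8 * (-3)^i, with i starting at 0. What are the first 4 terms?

This is a geometric sequence.
i=0: S_0 = -8 * (-3)^0 = -8
i=1: S_1 = -8 * (-3)^1 = 24
i=2: S_2 = -8 * (-3)^2 = -72
i=3: S_3 = -8 * (-3)^3 = 216
The first 4 terms are: [-8, 24, -72, 216]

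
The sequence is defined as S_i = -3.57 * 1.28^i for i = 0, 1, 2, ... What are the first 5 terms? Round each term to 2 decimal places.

This is a geometric sequence.
i=0: S_0 = -3.57 * 1.28^0 = -3.57
i=1: S_1 = -3.57 * 1.28^1 ≈ -4.57
i=2: S_2 = -3.57 * 1.28^2 ≈ -5.85
i=3: S_3 = -3.57 * 1.28^3 ≈ -7.49
i=4: S_4 = -3.57 * 1.28^4 ≈ -9.58
The first 5 terms are: [-3.57, -4.57, -5.85, -7.49, -9.58]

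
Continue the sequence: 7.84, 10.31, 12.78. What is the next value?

Differences: 10.31 - 7.84 = 2.47
This is an arithmetic sequence with common difference d = 2.47.
Next term = 12.78 + 2.47 = 15.25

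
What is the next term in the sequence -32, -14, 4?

Differences: -14 - -32 = 18
This is an arithmetic sequence with common difference d = 18.
Next term = 4 + 18 = 22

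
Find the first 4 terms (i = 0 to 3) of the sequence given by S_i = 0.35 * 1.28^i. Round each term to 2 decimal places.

This is a geometric sequence.
i=0: S_0 = 0.35 * 1.28^0 = 0.35
i=1: S_1 = 0.35 * 1.28^1 ≈ 0.45
i=2: S_2 = 0.35 * 1.28^2 ≈ 0.57
i=3: S_3 = 0.35 * 1.28^3 ≈ 0.73
The first 4 terms are: [0.35, 0.45, 0.57, 0.73]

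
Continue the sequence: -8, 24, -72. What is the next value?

Ratios: 24 / -8 = -3.0
This is a geometric sequence with common ratio r = -3.
Next term = -72 * -3 = 216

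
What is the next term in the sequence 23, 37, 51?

Differences: 37 - 23 = 14
This is an arithmetic sequence with common difference d = 14.
Next term = 51 + 14 = 65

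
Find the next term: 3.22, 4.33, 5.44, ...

Differences: 4.33 - 3.22 = 1.11
This is an arithmetic sequence with common difference d = 1.11.
Next term = 5.44 + 1.11 = 6.55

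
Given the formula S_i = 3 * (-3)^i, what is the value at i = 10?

S_10 = 3 * (-3)^10 = 3 * 59049 = 177147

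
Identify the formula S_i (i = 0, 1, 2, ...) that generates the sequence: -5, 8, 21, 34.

Check differences: 8 - -5 = 13
21 - 8 = 13
Common difference d = 13.
First term a = -5.
Formula: S_i = -5 + 13*i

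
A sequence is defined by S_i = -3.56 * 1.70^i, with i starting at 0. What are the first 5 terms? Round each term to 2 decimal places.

This is a geometric sequence.
i=0: S_0 = -3.56 * 1.7^0 = -3.56
i=1: S_1 = -3.56 * 1.7^1 ≈ -6.05
i=2: S_2 = -3.56 * 1.7^2 ≈ -10.29
i=3: S_3 = -3.56 * 1.7^3 ≈ -17.49
i=4: S_4 = -3.56 * 1.7^4 ≈ -29.73
The first 5 terms are: [-3.56, -6.05, -10.29, -17.49, -29.73]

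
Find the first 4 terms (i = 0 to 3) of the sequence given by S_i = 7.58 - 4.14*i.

This is an arithmetic sequence.
i=0: S_0 = 7.58 + -4.14*0 = 7.58
i=1: S_1 = 7.58 + -4.14*1 = 3.44
i=2: S_2 = 7.58 + -4.14*2 = -0.7
i=3: S_3 = 7.58 + -4.14*3 = -4.84
The first 4 terms are: [7.58, 3.44, -0.7, -4.84]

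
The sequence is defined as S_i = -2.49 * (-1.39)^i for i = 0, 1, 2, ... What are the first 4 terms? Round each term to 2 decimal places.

This is a geometric sequence.
i=0: S_0 = -2.49 * (-1.39)^0 = -2.49
i=1: S_1 = -2.49 * (-1.39)^1 ≈ 3.46
i=2: S_2 = -2.49 * (-1.39)^2 ≈ -4.81
i=3: S_3 = -2.49 * (-1.39)^3 ≈ 6.69
The first 4 terms are: [-2.49, 3.46, -4.81, 6.69]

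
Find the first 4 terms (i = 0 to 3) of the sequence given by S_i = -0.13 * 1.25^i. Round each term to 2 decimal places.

This is a geometric sequence.
i=0: S_0 = -0.13 * 1.25^0 = -0.13
i=1: S_1 = -0.13 * 1.25^1 ≈ -0.16
i=2: S_2 = -0.13 * 1.25^2 ≈ -0.2
i=3: S_3 = -0.13 * 1.25^3 ≈ -0.25
The first 4 terms are: [-0.13, -0.16, -0.2, -0.25]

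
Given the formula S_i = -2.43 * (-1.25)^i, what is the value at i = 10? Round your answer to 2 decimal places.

S_10 = -2.43 * (-1.25)^10 ≈ -2.43 * 9.3132 ≈ -22.63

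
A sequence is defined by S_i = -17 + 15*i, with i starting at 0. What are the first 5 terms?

This is an arithmetic sequence.
i=0: S_0 = -17 + 15*0 = -17
i=1: S_1 = -17 + 15*1 = -2
i=2: S_2 = -17 + 15*2 = 13
i=3: S_3 = -17 + 15*3 = 28
i=4: S_4 = -17 + 15*4 = 43
The first 5 terms are: [-17, -2, 13, 28, 43]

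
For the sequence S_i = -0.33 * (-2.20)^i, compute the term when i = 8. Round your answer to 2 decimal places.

S_8 = -0.33 * (-2.2)^8 ≈ -0.33 * 548.7587 ≈ -181.09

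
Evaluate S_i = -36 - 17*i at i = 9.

S_9 = -36 + -17*9 = -36 + -153 = -189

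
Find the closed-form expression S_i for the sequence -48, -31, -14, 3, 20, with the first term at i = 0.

Check differences: -31 - -48 = 17
-14 - -31 = 17
Common difference d = 17.
First term a = -48.
Formula: S_i = -48 + 17*i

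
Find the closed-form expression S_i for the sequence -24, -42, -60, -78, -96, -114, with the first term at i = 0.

Check differences: -42 - -24 = -18
-60 - -42 = -18
Common difference d = -18.
First term a = -24.
Formula: S_i = -24 - 18*i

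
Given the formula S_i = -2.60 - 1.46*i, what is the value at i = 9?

S_9 = -2.6 + -1.46*9 = -2.6 + -13.14 = -15.74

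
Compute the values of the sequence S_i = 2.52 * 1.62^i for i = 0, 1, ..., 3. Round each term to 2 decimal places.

This is a geometric sequence.
i=0: S_0 = 2.52 * 1.62^0 = 2.52
i=1: S_1 = 2.52 * 1.62^1 ≈ 4.08
i=2: S_2 = 2.52 * 1.62^2 ≈ 6.61
i=3: S_3 = 2.52 * 1.62^3 ≈ 10.71
The first 4 terms are: [2.52, 4.08, 6.61, 10.71]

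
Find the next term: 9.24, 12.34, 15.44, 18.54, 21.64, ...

Differences: 12.34 - 9.24 = 3.1
This is an arithmetic sequence with common difference d = 3.1.
Next term = 21.64 + 3.1 = 24.74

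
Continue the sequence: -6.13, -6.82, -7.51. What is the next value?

Differences: -6.82 - -6.13 = -0.69
This is an arithmetic sequence with common difference d = -0.69.
Next term = -7.51 + -0.69 = -8.2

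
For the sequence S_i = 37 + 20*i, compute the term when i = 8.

S_8 = 37 + 20*8 = 37 + 160 = 197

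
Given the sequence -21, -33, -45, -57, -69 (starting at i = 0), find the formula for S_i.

Check differences: -33 - -21 = -12
-45 - -33 = -12
Common difference d = -12.
First term a = -21.
Formula: S_i = -21 - 12*i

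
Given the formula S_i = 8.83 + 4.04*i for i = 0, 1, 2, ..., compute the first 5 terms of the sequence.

This is an arithmetic sequence.
i=0: S_0 = 8.83 + 4.04*0 = 8.83
i=1: S_1 = 8.83 + 4.04*1 = 12.87
i=2: S_2 = 8.83 + 4.04*2 = 16.91
i=3: S_3 = 8.83 + 4.04*3 = 20.95
i=4: S_4 = 8.83 + 4.04*4 = 24.99
The first 5 terms are: [8.83, 12.87, 16.91, 20.95, 24.99]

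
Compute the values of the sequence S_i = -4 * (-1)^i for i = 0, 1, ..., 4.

This is a geometric sequence.
i=0: S_0 = -4 * (-1)^0 = -4
i=1: S_1 = -4 * (-1)^1 = 4
i=2: S_2 = -4 * (-1)^2 = -4
i=3: S_3 = -4 * (-1)^3 = 4
i=4: S_4 = -4 * (-1)^4 = -4
The first 5 terms are: [-4, 4, -4, 4, -4]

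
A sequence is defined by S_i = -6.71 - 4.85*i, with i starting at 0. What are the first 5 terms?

This is an arithmetic sequence.
i=0: S_0 = -6.71 + -4.85*0 = -6.71
i=1: S_1 = -6.71 + -4.85*1 = -11.56
i=2: S_2 = -6.71 + -4.85*2 = -16.41
i=3: S_3 = -6.71 + -4.85*3 = -21.26
i=4: S_4 = -6.71 + -4.85*4 = -26.11
The first 5 terms are: [-6.71, -11.56, -16.41, -21.26, -26.11]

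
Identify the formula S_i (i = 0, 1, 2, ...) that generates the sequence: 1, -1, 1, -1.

Check ratios: -1 / 1 = -1.0
Common ratio r = -1.
First term a = 1.
Formula: S_i = 1 * (-1)^i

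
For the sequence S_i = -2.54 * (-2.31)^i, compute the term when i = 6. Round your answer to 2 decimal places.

S_6 = -2.54 * (-2.31)^6 ≈ -2.54 * 151.9399 ≈ -385.93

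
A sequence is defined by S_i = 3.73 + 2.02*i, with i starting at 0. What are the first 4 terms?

This is an arithmetic sequence.
i=0: S_0 = 3.73 + 2.02*0 = 3.73
i=1: S_1 = 3.73 + 2.02*1 = 5.75
i=2: S_2 = 3.73 + 2.02*2 = 7.77
i=3: S_3 = 3.73 + 2.02*3 = 9.79
The first 4 terms are: [3.73, 5.75, 7.77, 9.79]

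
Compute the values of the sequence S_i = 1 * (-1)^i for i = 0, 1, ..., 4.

This is a geometric sequence.
i=0: S_0 = 1 * (-1)^0 = 1
i=1: S_1 = 1 * (-1)^1 = -1
i=2: S_2 = 1 * (-1)^2 = 1
i=3: S_3 = 1 * (-1)^3 = -1
i=4: S_4 = 1 * (-1)^4 = 1
The first 5 terms are: [1, -1, 1, -1, 1]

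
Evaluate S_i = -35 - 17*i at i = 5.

S_5 = -35 + -17*5 = -35 + -85 = -120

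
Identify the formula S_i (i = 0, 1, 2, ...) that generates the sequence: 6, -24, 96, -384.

Check ratios: -24 / 6 = -4.0
Common ratio r = -4.
First term a = 6.
Formula: S_i = 6 * (-4)^i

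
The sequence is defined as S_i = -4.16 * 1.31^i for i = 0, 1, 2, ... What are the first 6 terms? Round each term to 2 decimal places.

This is a geometric sequence.
i=0: S_0 = -4.16 * 1.31^0 = -4.16
i=1: S_1 = -4.16 * 1.31^1 ≈ -5.45
i=2: S_2 = -4.16 * 1.31^2 ≈ -7.14
i=3: S_3 = -4.16 * 1.31^3 ≈ -9.35
i=4: S_4 = -4.16 * 1.31^4 ≈ -12.25
i=5: S_5 = -4.16 * 1.31^5 ≈ -16.05
The first 6 terms are: [-4.16, -5.45, -7.14, -9.35, -12.25, -16.05]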